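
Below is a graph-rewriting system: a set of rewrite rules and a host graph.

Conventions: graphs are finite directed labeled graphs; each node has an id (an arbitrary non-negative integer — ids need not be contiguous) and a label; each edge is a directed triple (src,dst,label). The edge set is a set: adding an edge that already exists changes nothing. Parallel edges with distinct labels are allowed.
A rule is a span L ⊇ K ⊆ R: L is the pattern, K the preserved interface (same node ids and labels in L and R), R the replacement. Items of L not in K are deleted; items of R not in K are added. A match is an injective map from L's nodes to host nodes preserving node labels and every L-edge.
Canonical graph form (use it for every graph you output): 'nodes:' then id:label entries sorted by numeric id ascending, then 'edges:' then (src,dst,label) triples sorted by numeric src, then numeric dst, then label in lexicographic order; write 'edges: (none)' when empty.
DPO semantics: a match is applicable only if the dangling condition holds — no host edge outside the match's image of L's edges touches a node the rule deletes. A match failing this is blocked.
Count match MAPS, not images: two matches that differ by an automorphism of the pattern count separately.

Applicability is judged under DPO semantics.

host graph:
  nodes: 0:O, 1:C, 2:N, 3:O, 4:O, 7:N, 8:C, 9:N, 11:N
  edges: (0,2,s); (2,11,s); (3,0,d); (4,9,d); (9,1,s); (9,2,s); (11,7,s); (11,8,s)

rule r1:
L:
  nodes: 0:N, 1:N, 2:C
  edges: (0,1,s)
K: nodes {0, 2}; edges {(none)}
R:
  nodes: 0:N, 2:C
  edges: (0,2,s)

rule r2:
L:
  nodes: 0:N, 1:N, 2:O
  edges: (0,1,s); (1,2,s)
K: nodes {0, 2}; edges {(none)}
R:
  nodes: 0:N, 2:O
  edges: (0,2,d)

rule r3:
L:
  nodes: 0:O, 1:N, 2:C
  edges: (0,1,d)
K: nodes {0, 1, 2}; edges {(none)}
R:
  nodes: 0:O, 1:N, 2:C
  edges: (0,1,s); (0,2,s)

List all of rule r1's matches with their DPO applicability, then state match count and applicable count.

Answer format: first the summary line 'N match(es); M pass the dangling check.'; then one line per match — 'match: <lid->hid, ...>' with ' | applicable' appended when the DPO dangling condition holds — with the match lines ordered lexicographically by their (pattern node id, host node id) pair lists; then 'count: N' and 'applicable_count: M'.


6 match(es); 2 pass the dangling check.
match: 0->2, 1->11, 2->1
match: 0->2, 1->11, 2->8
match: 0->9, 1->2, 2->1
match: 0->9, 1->2, 2->8
match: 0->11, 1->7, 2->1 | applicable
match: 0->11, 1->7, 2->8 | applicable
count: 6
applicable_count: 2


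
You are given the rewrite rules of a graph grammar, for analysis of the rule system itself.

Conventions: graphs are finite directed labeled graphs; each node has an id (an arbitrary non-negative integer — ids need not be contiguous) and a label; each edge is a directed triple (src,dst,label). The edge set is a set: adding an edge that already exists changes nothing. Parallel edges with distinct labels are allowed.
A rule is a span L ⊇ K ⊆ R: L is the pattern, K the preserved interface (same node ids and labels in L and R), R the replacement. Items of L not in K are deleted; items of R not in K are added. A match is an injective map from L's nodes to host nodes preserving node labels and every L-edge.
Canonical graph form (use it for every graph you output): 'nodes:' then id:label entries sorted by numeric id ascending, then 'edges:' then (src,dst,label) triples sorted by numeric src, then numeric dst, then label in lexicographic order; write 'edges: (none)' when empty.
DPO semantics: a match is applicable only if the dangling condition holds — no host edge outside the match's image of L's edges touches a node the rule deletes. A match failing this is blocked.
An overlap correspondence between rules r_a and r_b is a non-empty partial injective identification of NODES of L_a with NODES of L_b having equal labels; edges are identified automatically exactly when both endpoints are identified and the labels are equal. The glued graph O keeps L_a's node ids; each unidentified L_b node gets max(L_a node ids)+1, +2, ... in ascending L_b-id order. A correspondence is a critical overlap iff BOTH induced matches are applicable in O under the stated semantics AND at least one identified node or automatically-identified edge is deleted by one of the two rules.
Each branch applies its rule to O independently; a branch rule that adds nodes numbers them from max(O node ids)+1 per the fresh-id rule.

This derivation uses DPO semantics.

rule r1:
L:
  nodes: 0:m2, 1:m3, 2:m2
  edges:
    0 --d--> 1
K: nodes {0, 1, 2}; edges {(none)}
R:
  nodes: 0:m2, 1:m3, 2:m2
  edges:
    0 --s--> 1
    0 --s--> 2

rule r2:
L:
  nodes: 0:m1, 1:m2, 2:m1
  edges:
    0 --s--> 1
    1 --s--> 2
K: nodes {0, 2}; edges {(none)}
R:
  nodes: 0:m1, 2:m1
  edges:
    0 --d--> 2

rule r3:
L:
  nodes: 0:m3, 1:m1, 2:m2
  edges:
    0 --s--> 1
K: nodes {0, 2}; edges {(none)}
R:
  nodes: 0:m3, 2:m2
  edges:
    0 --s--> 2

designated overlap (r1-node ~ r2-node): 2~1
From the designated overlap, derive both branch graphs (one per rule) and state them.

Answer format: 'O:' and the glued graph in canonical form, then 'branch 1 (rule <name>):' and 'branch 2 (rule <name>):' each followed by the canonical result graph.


O:
nodes: 0:m2, 1:m3, 2:m2, 3:m1, 4:m1
edges: (0,1,d); (2,4,s); (3,2,s)
branch 1 (rule r1):
nodes: 0:m2, 1:m3, 2:m2, 3:m1, 4:m1
edges: (0,1,s); (0,2,s); (2,4,s); (3,2,s)
branch 2 (rule r2):
nodes: 0:m2, 1:m3, 3:m1, 4:m1
edges: (0,1,d); (3,4,d)


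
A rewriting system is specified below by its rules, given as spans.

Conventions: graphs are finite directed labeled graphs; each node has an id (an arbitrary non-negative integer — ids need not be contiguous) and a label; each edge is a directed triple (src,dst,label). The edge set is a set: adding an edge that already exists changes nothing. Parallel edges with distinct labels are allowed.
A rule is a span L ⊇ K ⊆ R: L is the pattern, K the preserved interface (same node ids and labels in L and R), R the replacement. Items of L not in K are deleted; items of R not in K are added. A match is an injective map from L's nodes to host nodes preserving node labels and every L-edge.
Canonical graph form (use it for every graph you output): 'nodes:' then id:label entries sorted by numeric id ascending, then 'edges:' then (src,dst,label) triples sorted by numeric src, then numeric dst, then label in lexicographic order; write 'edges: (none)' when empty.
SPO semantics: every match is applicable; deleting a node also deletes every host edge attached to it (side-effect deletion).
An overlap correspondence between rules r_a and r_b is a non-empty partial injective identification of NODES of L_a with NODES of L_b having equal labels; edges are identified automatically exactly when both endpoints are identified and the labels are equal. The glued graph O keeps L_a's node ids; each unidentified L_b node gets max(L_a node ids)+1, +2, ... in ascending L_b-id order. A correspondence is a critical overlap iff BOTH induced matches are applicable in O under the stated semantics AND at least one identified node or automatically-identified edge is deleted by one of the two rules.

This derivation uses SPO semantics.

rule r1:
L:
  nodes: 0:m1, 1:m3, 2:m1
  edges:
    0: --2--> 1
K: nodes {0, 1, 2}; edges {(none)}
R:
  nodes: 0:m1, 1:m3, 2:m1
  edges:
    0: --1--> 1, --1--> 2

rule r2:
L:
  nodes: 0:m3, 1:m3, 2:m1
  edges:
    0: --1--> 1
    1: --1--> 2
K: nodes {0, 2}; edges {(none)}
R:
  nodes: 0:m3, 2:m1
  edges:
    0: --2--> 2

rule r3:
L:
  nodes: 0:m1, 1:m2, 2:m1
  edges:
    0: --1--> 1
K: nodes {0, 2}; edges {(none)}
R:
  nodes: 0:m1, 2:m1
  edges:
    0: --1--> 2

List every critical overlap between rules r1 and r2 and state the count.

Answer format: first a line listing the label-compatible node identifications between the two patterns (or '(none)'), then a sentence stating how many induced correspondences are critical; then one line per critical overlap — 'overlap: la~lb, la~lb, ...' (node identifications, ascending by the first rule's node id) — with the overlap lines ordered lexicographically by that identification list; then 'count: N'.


label-compatible node identifications between L(r1) and L(r2): 0~2, 1~0, 1~1, 2~2
3 of the induced correspondences are critical overlaps of r1 and r2.
overlap: 0~2, 1~1
overlap: 1~1
overlap: 1~1, 2~2
count: 3


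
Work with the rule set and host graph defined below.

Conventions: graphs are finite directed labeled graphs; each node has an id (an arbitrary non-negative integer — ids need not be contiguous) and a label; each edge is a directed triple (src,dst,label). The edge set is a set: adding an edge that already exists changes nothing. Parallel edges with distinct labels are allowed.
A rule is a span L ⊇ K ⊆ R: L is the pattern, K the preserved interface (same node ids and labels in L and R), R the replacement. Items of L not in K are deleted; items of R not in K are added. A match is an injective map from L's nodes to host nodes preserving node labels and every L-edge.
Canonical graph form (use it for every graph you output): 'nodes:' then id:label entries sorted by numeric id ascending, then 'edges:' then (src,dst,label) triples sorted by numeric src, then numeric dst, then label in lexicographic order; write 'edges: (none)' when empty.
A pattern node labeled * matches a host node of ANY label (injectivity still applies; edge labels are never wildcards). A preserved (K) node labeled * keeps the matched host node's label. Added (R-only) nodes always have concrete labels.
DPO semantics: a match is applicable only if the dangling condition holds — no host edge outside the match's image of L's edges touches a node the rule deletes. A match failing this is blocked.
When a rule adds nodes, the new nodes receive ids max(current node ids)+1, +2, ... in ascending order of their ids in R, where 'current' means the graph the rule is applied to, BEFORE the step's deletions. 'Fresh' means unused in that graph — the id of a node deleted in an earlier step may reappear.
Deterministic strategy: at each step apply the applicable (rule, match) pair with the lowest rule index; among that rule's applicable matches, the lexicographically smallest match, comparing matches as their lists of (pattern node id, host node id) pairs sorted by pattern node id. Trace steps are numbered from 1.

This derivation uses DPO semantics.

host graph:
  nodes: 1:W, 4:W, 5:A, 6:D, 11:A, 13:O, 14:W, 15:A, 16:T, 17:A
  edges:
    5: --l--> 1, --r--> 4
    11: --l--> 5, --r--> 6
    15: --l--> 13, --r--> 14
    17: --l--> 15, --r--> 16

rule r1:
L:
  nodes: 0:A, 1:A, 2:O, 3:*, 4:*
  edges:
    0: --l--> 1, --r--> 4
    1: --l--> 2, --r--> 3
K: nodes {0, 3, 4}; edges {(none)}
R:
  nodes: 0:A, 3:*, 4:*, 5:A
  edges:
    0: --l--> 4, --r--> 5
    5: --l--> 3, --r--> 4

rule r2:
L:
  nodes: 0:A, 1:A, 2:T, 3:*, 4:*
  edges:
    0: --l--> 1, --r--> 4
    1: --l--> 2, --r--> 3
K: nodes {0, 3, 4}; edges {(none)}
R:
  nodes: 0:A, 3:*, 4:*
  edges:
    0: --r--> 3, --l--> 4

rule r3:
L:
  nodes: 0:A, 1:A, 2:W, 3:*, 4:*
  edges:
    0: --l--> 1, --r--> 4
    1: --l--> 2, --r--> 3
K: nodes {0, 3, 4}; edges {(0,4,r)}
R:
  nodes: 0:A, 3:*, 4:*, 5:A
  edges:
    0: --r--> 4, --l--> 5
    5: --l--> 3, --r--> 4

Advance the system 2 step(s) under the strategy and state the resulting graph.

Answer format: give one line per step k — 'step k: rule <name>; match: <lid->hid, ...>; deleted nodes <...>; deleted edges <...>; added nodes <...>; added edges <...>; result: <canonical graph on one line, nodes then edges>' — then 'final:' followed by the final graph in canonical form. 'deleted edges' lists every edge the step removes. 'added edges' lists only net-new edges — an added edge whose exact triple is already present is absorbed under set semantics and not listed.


step 1: rule r1; match: 0->17, 1->15, 2->13, 3->14, 4->16; deleted nodes 13, 15; deleted edges (15,13,l); (15,14,r); (17,15,l); (17,16,r); added nodes 18; added edges (17,16,l); (17,18,r); (18,14,l); (18,16,r); result: nodes: 1:W, 4:W, 5:A, 6:D, 11:A, 14:W, 16:T, 17:A, 18:A edges: (5,1,l); (5,4,r); (11,5,l); (11,6,r); (17,16,l); (17,18,r); (18,14,l); (18,16,r)
step 2: rule r3; match: 0->11, 1->5, 2->1, 3->4, 4->6; deleted nodes 1, 5; deleted edges (5,1,l); (5,4,r); (11,5,l); added nodes 19; added edges (11,19,l); (19,4,l); (19,6,r); result: nodes: 4:W, 6:D, 11:A, 14:W, 16:T, 17:A, 18:A, 19:A edges: (11,6,r); (11,19,l); (17,16,l); (17,18,r); (18,14,l); (18,16,r); (19,4,l); (19,6,r)
final:
nodes: 4:W, 6:D, 11:A, 14:W, 16:T, 17:A, 18:A, 19:A
edges: (11,6,r); (11,19,l); (17,16,l); (17,18,r); (18,14,l); (18,16,r); (19,4,l); (19,6,r)


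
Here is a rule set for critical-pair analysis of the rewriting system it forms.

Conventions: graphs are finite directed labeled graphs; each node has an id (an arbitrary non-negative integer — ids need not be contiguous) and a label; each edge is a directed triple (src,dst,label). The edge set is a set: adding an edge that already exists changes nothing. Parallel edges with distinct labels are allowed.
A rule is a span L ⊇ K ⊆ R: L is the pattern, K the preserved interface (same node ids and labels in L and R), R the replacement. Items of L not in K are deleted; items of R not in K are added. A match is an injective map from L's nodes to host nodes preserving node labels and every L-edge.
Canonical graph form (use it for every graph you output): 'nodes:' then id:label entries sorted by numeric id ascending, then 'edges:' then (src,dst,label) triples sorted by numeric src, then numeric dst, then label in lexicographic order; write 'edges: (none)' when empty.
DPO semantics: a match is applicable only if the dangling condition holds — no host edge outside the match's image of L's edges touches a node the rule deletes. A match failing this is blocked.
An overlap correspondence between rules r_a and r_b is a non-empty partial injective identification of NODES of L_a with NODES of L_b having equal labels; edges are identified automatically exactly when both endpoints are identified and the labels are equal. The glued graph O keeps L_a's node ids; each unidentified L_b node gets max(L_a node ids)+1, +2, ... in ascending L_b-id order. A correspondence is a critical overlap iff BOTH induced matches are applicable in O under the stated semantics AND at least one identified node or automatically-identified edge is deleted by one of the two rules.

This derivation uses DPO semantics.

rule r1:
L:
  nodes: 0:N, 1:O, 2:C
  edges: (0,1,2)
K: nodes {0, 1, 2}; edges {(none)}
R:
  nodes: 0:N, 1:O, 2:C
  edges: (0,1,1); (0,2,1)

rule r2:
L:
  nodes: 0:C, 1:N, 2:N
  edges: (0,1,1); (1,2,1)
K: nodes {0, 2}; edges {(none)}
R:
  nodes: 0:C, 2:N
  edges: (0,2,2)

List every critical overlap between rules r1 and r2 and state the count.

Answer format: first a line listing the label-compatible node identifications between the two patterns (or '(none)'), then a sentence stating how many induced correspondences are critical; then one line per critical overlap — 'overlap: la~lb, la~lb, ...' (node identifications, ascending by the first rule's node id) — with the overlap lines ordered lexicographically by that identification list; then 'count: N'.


label-compatible node identifications between L(r1) and L(r2): 0~1, 0~2, 2~0
0 of the induced correspondences are critical overlaps of r1 and r2.
count: 0


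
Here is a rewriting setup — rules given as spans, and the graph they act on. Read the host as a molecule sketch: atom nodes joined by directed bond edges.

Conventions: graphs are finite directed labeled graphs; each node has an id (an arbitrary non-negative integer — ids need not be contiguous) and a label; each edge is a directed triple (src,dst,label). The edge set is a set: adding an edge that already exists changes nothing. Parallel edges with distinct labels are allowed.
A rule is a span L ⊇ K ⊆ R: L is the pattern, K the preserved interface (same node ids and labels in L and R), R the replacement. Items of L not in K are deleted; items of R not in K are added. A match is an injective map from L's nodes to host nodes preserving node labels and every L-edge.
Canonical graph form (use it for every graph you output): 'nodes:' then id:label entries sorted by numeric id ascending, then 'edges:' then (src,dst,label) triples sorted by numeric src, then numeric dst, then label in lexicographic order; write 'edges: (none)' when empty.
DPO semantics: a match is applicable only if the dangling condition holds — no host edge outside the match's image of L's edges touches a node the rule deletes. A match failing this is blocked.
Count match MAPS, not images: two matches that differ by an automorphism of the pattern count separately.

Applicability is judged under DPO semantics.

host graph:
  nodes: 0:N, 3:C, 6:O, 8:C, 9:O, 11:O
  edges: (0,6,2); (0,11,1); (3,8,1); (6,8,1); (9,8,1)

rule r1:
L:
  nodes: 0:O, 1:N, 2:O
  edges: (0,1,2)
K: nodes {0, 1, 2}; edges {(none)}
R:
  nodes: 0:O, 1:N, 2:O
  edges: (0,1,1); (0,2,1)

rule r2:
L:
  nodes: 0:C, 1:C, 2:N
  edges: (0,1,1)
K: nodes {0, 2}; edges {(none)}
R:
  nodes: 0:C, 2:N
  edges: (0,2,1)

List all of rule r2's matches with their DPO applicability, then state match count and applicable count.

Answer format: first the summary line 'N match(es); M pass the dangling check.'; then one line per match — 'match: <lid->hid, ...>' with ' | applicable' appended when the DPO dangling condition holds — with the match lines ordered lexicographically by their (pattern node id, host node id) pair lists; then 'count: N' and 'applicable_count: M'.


1 match(es); 0 pass the dangling check.
match: 0->3, 1->8, 2->0
count: 1
applicable_count: 0


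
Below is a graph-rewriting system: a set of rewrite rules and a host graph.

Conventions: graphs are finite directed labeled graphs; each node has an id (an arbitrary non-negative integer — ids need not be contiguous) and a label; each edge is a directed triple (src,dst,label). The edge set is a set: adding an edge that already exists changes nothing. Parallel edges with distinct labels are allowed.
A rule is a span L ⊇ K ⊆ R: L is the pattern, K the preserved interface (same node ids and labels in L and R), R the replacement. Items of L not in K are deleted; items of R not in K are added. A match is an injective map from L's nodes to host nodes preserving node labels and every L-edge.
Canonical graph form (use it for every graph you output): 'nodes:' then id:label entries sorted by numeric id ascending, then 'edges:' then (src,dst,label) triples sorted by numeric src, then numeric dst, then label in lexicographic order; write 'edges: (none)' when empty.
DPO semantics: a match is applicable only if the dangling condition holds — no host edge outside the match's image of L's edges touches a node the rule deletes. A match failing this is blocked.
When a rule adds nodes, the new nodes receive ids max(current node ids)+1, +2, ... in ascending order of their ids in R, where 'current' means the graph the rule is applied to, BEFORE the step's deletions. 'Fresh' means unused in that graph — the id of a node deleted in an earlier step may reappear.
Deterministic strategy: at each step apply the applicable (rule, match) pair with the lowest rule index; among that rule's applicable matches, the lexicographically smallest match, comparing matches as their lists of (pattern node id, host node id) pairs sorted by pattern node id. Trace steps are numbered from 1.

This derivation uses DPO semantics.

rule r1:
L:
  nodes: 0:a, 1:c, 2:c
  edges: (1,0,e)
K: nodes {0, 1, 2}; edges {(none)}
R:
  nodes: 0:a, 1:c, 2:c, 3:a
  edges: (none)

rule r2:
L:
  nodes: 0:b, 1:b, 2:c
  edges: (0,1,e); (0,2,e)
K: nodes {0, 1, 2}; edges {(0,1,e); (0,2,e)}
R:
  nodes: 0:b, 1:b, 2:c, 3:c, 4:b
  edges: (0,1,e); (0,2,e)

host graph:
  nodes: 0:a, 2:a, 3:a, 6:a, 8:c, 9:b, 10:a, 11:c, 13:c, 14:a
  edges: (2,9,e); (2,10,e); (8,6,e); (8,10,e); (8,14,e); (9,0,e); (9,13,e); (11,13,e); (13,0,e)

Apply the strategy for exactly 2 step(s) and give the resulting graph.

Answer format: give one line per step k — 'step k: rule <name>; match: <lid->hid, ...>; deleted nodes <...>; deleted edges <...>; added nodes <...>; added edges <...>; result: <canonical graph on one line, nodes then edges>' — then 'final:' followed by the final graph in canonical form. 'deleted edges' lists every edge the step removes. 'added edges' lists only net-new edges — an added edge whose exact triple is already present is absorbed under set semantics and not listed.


step 1: rule r1; match: 0->0, 1->13, 2->8; deleted nodes (none); deleted edges (13,0,e); added nodes 15; added edges (none); result: nodes: 0:a, 2:a, 3:a, 6:a, 8:c, 9:b, 10:a, 11:c, 13:c, 14:a, 15:a edges: (2,9,e); (2,10,e); (8,6,e); (8,10,e); (8,14,e); (9,0,e); (9,13,e); (11,13,e)
step 2: rule r1; match: 0->6, 1->8, 2->11; deleted nodes (none); deleted edges (8,6,e); added nodes 16; added edges (none); result: nodes: 0:a, 2:a, 3:a, 6:a, 8:c, 9:b, 10:a, 11:c, 13:c, 14:a, 15:a, 16:a edges: (2,9,e); (2,10,e); (8,10,e); (8,14,e); (9,0,e); (9,13,e); (11,13,e)
final:
nodes: 0:a, 2:a, 3:a, 6:a, 8:c, 9:b, 10:a, 11:c, 13:c, 14:a, 15:a, 16:a
edges: (2,9,e); (2,10,e); (8,10,e); (8,14,e); (9,0,e); (9,13,e); (11,13,e)


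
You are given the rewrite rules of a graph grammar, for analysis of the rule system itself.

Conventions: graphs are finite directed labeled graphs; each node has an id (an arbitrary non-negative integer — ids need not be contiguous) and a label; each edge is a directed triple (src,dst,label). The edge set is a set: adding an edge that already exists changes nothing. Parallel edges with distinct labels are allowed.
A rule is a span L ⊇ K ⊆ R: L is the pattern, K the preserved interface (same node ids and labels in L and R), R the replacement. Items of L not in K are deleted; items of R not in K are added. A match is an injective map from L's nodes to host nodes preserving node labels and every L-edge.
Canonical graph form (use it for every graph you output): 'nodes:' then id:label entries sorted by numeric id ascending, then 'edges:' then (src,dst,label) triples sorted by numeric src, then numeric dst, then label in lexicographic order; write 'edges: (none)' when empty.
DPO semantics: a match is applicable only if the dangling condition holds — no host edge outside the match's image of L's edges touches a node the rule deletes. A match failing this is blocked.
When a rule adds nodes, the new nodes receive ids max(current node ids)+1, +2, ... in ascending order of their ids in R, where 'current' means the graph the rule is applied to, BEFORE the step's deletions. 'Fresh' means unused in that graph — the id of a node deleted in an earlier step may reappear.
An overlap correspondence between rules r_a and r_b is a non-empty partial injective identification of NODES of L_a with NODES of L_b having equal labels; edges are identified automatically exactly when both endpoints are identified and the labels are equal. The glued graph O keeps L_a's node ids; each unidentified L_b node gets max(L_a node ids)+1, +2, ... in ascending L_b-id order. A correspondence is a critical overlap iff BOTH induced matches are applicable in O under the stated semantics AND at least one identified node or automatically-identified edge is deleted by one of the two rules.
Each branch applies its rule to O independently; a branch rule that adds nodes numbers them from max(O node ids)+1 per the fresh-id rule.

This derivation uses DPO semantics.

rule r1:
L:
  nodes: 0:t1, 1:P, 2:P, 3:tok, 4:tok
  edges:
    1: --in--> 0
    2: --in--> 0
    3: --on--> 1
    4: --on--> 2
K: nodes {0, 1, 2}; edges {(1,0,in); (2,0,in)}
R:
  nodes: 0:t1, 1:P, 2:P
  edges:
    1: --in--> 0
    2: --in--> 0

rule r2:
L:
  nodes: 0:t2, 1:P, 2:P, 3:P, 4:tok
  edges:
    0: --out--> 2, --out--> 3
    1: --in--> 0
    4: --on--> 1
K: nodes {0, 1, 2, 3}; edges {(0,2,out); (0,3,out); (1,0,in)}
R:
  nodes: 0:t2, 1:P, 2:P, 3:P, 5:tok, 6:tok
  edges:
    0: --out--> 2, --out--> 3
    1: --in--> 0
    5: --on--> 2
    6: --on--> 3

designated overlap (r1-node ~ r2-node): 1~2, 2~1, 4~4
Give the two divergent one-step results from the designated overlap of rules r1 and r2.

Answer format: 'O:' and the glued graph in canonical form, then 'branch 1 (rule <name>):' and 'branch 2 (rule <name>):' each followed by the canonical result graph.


O:
nodes: 0:t1, 1:P, 2:P, 3:tok, 4:tok, 5:t2, 6:P
edges: (1,0,in); (2,0,in); (2,5,in); (3,1,on); (4,2,on); (5,1,out); (5,6,out)
branch 1 (rule r1):
nodes: 0:t1, 1:P, 2:P, 5:t2, 6:P
edges: (1,0,in); (2,0,in); (2,5,in); (5,1,out); (5,6,out)
branch 2 (rule r2):
nodes: 0:t1, 1:P, 2:P, 3:tok, 5:t2, 6:P, 7:tok, 8:tok
edges: (1,0,in); (2,0,in); (2,5,in); (3,1,on); (5,1,out); (5,6,out); (7,1,on); (8,6,on)


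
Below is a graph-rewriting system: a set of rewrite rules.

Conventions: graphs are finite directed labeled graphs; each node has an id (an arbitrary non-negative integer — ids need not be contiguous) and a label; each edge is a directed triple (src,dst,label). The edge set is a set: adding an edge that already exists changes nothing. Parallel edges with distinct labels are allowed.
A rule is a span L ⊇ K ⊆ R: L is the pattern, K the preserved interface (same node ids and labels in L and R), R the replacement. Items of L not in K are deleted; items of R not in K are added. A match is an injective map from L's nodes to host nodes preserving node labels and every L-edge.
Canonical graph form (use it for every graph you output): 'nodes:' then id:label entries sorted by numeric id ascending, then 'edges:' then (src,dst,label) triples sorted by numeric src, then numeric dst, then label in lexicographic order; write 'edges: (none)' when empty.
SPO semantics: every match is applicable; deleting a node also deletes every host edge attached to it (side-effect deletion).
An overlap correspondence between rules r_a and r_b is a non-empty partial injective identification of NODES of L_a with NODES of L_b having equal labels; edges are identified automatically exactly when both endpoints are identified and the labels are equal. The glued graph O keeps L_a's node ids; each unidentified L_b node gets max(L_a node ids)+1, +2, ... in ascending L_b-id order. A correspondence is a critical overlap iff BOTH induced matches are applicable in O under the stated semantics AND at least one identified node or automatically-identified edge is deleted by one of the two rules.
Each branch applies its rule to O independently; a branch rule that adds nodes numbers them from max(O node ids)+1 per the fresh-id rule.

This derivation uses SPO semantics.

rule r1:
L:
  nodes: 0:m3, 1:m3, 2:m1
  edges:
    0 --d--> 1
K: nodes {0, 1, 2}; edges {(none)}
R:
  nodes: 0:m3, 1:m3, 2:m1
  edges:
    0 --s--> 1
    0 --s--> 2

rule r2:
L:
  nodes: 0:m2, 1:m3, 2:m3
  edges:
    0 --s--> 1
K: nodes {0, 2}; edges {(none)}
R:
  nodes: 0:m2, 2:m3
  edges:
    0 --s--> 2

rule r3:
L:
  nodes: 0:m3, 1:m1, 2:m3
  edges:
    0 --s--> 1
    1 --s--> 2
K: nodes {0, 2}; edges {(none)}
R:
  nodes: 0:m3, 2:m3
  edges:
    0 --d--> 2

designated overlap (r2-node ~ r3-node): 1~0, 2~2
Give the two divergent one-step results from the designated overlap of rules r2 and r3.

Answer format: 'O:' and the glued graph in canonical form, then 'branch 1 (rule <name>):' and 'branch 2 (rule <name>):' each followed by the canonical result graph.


O:
nodes: 0:m2, 1:m3, 2:m3, 3:m1
edges: (0,1,s); (1,3,s); (3,2,s)
branch 1 (rule r2):
nodes: 0:m2, 2:m3, 3:m1
edges: (0,2,s); (3,2,s)
branch 2 (rule r3):
nodes: 0:m2, 1:m3, 2:m3
edges: (0,1,s); (1,2,d)


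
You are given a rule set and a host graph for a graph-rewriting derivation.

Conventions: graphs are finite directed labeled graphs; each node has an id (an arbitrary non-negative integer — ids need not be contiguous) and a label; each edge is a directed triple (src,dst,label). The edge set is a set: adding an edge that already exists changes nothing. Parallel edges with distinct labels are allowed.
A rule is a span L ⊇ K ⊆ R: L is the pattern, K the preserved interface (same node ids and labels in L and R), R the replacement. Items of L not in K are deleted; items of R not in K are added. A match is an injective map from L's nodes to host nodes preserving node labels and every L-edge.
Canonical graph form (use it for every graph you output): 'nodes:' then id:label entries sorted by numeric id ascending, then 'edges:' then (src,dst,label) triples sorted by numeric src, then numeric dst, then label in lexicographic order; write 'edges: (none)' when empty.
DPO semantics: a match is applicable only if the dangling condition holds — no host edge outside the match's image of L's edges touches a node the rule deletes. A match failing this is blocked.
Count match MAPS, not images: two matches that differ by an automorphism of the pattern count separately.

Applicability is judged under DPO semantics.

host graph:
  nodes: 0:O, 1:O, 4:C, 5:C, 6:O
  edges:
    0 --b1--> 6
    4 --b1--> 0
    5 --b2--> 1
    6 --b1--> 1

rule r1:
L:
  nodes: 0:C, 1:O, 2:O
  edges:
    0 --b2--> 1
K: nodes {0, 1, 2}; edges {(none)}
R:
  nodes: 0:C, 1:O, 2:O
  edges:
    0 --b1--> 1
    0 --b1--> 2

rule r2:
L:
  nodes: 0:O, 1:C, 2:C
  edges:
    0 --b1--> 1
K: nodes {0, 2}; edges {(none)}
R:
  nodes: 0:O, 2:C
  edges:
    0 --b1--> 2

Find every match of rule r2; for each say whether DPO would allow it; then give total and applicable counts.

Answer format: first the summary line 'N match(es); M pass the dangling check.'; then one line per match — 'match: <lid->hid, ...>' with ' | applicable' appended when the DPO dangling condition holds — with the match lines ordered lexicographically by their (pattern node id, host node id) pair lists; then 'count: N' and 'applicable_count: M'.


0 match(es); 0 pass the dangling check.
count: 0
applicable_count: 0


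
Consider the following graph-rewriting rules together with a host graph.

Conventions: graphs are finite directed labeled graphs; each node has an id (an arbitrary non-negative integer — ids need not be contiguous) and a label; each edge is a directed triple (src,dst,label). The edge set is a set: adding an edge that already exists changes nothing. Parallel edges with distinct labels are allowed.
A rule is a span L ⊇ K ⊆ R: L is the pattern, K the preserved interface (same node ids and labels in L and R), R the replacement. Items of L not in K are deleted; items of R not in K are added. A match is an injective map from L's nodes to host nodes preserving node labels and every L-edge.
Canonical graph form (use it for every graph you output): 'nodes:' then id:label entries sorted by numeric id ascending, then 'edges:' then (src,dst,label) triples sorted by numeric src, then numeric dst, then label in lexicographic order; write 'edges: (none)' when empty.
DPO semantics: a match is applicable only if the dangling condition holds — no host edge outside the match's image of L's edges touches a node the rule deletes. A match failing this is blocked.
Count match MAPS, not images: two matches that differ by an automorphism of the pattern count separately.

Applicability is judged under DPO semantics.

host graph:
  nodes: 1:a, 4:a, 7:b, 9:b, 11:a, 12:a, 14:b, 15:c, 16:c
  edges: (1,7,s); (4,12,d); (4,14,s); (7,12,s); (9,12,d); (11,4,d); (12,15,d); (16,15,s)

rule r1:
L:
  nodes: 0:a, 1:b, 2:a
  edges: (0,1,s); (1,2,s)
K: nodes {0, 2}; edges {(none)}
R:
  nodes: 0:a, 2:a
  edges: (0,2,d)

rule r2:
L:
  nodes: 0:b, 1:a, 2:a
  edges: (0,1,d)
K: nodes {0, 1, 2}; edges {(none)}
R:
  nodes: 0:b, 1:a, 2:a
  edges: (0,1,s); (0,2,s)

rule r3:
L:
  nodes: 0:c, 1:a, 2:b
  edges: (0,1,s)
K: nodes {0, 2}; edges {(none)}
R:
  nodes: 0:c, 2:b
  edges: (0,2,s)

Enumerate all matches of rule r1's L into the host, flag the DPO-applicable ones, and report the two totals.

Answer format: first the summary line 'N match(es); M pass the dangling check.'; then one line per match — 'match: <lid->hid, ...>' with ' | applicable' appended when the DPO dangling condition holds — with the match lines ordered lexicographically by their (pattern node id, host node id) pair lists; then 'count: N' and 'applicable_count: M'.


1 match(es); 1 pass the dangling check.
match: 0->1, 1->7, 2->12 | applicable
count: 1
applicable_count: 1


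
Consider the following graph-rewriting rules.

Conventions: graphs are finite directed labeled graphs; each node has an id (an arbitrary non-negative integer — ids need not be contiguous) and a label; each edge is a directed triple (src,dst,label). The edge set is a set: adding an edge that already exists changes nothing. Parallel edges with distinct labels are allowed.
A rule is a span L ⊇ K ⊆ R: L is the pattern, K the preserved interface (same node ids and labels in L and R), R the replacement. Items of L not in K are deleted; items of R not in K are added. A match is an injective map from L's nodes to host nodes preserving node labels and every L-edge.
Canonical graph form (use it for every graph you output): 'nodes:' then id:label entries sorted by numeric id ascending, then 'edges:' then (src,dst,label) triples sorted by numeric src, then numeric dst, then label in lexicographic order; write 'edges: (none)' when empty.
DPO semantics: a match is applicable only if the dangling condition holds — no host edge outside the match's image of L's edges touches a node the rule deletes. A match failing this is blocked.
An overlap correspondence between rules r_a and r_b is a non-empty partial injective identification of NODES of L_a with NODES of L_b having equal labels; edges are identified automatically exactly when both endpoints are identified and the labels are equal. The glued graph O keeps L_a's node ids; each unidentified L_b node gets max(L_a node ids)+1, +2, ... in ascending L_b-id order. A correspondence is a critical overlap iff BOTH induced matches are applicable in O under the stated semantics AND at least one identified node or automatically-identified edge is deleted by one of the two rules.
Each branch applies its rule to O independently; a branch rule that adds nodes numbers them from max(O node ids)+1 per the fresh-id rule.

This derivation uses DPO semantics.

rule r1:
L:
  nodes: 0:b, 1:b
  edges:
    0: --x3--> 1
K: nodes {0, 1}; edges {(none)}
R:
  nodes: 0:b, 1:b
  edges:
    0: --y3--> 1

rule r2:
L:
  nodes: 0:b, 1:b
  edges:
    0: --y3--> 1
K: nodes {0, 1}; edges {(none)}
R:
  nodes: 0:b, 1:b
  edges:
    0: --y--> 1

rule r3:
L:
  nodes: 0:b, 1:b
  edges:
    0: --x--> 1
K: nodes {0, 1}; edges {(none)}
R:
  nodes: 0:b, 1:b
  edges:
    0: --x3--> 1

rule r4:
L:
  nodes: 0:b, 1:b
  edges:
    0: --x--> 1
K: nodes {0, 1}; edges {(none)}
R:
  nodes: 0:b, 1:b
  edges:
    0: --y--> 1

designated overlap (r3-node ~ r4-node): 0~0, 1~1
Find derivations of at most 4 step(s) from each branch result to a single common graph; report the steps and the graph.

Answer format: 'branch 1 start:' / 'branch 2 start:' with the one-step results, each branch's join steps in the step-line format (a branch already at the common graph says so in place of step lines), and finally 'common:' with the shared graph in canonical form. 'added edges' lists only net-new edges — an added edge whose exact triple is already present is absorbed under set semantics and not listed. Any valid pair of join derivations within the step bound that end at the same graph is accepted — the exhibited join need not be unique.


branch 1 start:
nodes: 0:b, 1:b
edges: (0,1,x3)
branch 2 start:
nodes: 0:b, 1:b
edges: (0,1,y)
branch 1 step 1: rule r1; match: 0->0, 1->1; deleted nodes (none); deleted edges (0,1,x3); added nodes (none); added edges (0,1,y3); result: nodes: 0:b, 1:b edges: (0,1,y3)
branch 1 step 2: rule r2; match: 0->0, 1->1; deleted nodes (none); deleted edges (0,1,y3); added nodes (none); added edges (0,1,y); result: nodes: 0:b, 1:b edges: (0,1,y)
branch 2: already at the common graph (0 steps)
common:
nodes: 0:b, 1:b
edges: (0,1,y)


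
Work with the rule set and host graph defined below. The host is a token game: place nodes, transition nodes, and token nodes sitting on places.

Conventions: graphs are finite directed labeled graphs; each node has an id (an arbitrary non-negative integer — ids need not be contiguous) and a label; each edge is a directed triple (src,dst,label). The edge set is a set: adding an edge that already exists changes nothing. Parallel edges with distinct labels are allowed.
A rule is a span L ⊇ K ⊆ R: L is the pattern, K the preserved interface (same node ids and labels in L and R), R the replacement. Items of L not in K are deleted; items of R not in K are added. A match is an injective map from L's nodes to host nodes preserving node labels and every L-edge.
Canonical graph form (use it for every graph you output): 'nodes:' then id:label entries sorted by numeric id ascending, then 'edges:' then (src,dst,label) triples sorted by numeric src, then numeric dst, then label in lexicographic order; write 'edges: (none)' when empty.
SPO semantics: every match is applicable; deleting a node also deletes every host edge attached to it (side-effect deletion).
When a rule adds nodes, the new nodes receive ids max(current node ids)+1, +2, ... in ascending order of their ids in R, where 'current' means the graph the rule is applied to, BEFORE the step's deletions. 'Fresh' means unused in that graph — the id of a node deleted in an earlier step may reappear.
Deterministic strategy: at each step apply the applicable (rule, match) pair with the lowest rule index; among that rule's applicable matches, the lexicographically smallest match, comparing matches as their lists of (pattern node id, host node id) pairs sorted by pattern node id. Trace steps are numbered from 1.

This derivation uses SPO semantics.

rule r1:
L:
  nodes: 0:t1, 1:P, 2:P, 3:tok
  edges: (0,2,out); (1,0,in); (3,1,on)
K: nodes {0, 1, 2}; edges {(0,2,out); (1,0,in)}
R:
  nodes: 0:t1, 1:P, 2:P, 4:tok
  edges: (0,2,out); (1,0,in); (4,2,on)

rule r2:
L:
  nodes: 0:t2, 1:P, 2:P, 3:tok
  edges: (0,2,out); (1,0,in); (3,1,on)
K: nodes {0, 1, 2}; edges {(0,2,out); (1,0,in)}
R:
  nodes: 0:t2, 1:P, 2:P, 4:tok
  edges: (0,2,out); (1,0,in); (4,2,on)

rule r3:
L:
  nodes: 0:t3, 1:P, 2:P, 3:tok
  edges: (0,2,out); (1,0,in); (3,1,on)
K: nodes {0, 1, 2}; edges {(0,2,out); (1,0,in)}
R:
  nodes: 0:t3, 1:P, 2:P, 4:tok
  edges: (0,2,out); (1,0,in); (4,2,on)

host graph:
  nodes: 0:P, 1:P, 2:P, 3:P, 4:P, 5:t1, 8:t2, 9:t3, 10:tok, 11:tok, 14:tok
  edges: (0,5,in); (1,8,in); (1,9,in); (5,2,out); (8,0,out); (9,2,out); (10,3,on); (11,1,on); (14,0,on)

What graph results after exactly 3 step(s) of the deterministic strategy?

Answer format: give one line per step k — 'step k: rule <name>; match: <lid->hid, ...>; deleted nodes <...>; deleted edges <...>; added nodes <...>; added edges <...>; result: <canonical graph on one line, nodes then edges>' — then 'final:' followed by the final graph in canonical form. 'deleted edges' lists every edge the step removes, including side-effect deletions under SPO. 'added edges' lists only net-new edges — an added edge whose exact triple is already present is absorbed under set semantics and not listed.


step 1: rule r1; match: 0->5, 1->0, 2->2, 3->14; deleted nodes 14; deleted edges (14,0,on); added nodes 15; added edges (15,2,on); result: nodes: 0:P, 1:P, 2:P, 3:P, 4:P, 5:t1, 8:t2, 9:t3, 10:tok, 11:tok, 15:tok edges: (0,5,in); (1,8,in); (1,9,in); (5,2,out); (8,0,out); (9,2,out); (10,3,on); (11,1,on); (15,2,on)
step 2: rule r2; match: 0->8, 1->1, 2->0, 3->11; deleted nodes 11; deleted edges (11,1,on); added nodes 16; added edges (16,0,on); result: nodes: 0:P, 1:P, 2:P, 3:P, 4:P, 5:t1, 8:t2, 9:t3, 10:tok, 15:tok, 16:tok edges: (0,5,in); (1,8,in); (1,9,in); (5,2,out); (8,0,out); (9,2,out); (10,3,on); (15,2,on); (16,0,on)
step 3: rule r1; match: 0->5, 1->0, 2->2, 3->16; deleted nodes 16; deleted edges (16,0,on); added nodes 17; added edges (17,2,on); result: nodes: 0:P, 1:P, 2:P, 3:P, 4:P, 5:t1, 8:t2, 9:t3, 10:tok, 15:tok, 17:tok edges: (0,5,in); (1,8,in); (1,9,in); (5,2,out); (8,0,out); (9,2,out); (10,3,on); (15,2,on); (17,2,on)
final:
nodes: 0:P, 1:P, 2:P, 3:P, 4:P, 5:t1, 8:t2, 9:t3, 10:tok, 15:tok, 17:tok
edges: (0,5,in); (1,8,in); (1,9,in); (5,2,out); (8,0,out); (9,2,out); (10,3,on); (15,2,on); (17,2,on)


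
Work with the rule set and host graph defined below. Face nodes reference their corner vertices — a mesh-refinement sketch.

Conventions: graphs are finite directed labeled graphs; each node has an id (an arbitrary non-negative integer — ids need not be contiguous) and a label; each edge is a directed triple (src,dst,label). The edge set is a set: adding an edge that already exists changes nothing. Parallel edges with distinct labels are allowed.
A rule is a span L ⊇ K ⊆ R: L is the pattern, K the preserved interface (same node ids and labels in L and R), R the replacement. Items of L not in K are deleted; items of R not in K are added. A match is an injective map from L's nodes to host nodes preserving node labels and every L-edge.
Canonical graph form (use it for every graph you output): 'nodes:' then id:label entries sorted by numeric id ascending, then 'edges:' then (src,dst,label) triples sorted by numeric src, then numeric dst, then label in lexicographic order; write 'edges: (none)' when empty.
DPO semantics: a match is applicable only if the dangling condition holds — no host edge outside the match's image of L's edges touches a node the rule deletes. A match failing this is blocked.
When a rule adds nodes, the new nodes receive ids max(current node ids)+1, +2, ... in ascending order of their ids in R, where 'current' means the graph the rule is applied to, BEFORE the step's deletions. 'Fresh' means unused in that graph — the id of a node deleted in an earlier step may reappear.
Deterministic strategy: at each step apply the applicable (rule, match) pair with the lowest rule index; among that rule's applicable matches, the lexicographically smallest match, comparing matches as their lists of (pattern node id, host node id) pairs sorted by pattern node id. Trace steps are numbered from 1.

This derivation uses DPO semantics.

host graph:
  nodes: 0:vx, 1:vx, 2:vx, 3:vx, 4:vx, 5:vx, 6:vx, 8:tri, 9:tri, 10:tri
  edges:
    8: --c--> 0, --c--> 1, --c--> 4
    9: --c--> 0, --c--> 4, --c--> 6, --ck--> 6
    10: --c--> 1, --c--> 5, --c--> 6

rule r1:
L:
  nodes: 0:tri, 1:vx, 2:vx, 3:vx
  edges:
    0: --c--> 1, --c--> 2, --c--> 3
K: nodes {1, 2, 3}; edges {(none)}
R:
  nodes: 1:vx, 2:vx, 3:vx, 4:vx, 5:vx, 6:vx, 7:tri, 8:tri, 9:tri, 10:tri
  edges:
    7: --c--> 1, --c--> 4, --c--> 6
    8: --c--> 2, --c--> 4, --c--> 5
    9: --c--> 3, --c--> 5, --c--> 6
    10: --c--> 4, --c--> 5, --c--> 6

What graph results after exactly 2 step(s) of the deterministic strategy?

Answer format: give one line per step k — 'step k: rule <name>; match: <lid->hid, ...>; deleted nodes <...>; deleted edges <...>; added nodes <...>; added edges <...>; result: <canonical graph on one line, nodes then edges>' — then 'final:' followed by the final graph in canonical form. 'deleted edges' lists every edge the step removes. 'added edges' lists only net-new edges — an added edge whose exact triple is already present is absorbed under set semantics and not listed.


step 1: rule r1; match: 0->8, 1->0, 2->1, 3->4; deleted nodes 8; deleted edges (8,0,c); (8,1,c); (8,4,c); added nodes 11, 12, 13, 14, 15, 16, 17; added edges (14,0,c); (14,11,c); (14,13,c); (15,1,c); (15,11,c); (15,12,c); (16,4,c); (16,12,c); (16,13,c); (17,11,c); (17,12,c); (17,13,c); result: nodes: 0:vx, 1:vx, 2:vx, 3:vx, 4:vx, 5:vx, 6:vx, 9:tri, 10:tri, 11:vx, 12:vx, 13:vx, 14:tri, 15:tri, 16:tri, 17:tri edges: (9,0,c); (9,4,c); (9,6,c); (9,6,ck); (10,1,c); (10,5,c); (10,6,c); (14,0,c); (14,11,c); (14,13,c); (15,1,c); (15,11,c); (15,12,c); (16,4,c); (16,12,c); (16,13,c); (17,11,c); (17,12,c); (17,13,c)
step 2: rule r1; match: 0->10, 1->1, 2->5, 3->6; deleted nodes 10; deleted edges (10,1,c); (10,5,c); (10,6,c); added nodes 18, 19, 20, 21, 22, 23, 24; added edges (21,1,c); (21,18,c); (21,20,c); (22,5,c); (22,18,c); (22,19,c); (23,6,c); (23,19,c); (23,20,c); (24,18,c); (24,19,c); (24,20,c); result: nodes: 0:vx, 1:vx, 2:vx, 3:vx, 4:vx, 5:vx, 6:vx, 9:tri, 11:vx, 12:vx, 13:vx, 14:tri, 15:tri, 16:tri, 17:tri, 18:vx, 19:vx, 20:vx, 21:tri, 22:tri, 23:tri, 24:tri edges: (9,0,c); (9,4,c); (9,6,c); (9,6,ck); (14,0,c); (14,11,c); (14,13,c); (15,1,c); (15,11,c); (15,12,c); (16,4,c); (16,12,c); (16,13,c); (17,11,c); (17,12,c); (17,13,c); (21,1,c); (21,18,c); (21,20,c); (22,5,c); (22,18,c); (22,19,c); (23,6,c); (23,19,c); (23,20,c); (24,18,c); (24,19,c); (24,20,c)
final:
nodes: 0:vx, 1:vx, 2:vx, 3:vx, 4:vx, 5:vx, 6:vx, 9:tri, 11:vx, 12:vx, 13:vx, 14:tri, 15:tri, 16:tri, 17:tri, 18:vx, 19:vx, 20:vx, 21:tri, 22:tri, 23:tri, 24:tri
edges: (9,0,c); (9,4,c); (9,6,c); (9,6,ck); (14,0,c); (14,11,c); (14,13,c); (15,1,c); (15,11,c); (15,12,c); (16,4,c); (16,12,c); (16,13,c); (17,11,c); (17,12,c); (17,13,c); (21,1,c); (21,18,c); (21,20,c); (22,5,c); (22,18,c); (22,19,c); (23,6,c); (23,19,c); (23,20,c); (24,18,c); (24,19,c); (24,20,c)
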